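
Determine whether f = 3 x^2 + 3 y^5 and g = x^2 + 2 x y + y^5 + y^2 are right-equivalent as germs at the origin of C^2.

The Hessian of f at 0 has rank 1. Corank 1: A-series; mu = 4 gives A_4. The Hessian of g at 0 has rank 1. Corank 1: A-series; mu = 4 gives A_4. Both have type A_4, hence right-equivalent.

Yes.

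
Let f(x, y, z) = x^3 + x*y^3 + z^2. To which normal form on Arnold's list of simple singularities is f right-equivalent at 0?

The Hessian of f at 0 is [[0, 0, 0], [0, 0, 0], [0, 0, 2]] with rank 1, so corank 2. A Groebner basis of the Jacobian ideal J(f) in C{x,y,z} is {x^3, x*y^2, 3*x^2 + y^3, z}; counting standard monomials gives mu = 7. Corank 2; j^3 = x^3 is a perfect cube, so E-series; the 4-jet and mu = 7 give E_7.

E7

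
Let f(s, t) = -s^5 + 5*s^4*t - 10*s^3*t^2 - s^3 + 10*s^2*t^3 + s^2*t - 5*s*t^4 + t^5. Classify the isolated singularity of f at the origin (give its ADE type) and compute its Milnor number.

Type D_6, Milnor number mu = 6.

The Hessian of f at 0 is [[0, 0], [0, 0]] with rank 0, so corank 2. A Groebner basis of the Jacobian ideal J(f) in C{s,t} is {s*t/5 + t^4, s*t^2, s^2 - s*t}; counting standard monomials gives mu = 6. Corank 2; j^3 = -s^2*(s - t) has shape L^2 M (L != M), so D-series; mu = 6 gives D_6.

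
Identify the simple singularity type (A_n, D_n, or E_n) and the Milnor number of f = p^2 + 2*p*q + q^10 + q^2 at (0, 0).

Type A_9, Milnor number mu = 9.

The Hessian of f at 0 is [[2, 2], [2, 2]] with rank 1, so corank 1. A Groebner basis of the Jacobian ideal J(f) in C{p,q} is {q^9, p + q}; counting standard monomials gives mu = 9. Corank 1: A-series; mu = 9 gives A_9.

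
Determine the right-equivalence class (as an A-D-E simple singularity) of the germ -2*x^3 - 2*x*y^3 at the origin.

E7

The Hessian of f at 0 is [[0, 0], [0, 0]] with rank 0, so corank 2. A Groebner basis of the Jacobian ideal J(f) in C{x,y} is {x^3, x*y^2, 3*x^2 + y^3}; counting standard monomials gives mu = 7. Corank 2; j^3 = -2*x^3 is a perfect cube, so E-series; the 4-jet and mu = 7 give E_7.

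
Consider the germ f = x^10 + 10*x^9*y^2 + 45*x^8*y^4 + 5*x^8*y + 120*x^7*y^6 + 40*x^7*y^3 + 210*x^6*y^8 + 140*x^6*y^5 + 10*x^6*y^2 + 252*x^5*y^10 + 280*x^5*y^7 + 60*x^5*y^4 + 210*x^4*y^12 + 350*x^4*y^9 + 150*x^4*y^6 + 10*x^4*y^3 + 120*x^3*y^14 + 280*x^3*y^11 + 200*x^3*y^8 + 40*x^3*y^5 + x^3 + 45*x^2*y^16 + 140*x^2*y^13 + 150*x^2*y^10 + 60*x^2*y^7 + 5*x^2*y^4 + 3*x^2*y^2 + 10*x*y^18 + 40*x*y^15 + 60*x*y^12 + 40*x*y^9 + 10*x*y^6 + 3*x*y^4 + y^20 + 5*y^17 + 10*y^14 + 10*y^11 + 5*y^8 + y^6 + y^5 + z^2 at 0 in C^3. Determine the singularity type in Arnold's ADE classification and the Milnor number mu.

Type E8, Milnor number mu = 8.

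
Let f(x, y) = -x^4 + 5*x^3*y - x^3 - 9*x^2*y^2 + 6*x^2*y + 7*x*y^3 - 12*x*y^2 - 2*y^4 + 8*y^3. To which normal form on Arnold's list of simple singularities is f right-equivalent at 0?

The Hessian of f at 0 has rank 0. Corank 2; j^3 = -(x - 2*y)^3 is a perfect cube, so E-series; the 4-jet and mu = 7 give E_7.

E_7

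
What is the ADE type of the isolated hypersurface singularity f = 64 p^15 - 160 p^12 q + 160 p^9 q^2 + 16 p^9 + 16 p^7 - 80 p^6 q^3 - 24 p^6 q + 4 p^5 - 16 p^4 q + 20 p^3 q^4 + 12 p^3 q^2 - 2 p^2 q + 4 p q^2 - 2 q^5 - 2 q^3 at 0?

The Hessian of f at 0 is [[0, 0], [0, 0]] with rank 0, so corank 2. A Groebner basis of the Jacobian ideal J(f) in C{p,q} is {p*q/2 + q^4 - q^2/2, p*q^2 - q^3, p^2 - 9*p*q/2 + 7*q^2/2}; counting standard monomials gives mu = 6. Corank 2; j^3 = -2*q*(p - q)^2 has shape L^2 M (L != M), so D-series; mu = 6 gives D_6.

D_{6}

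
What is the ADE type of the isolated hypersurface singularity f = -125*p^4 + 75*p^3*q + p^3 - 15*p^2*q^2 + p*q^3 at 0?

The Hessian of f at 0 has rank 0. Corank 2; j^3 = p^3 is a perfect cube, so E-series; the 4-jet and mu = 7 give E_7.

E7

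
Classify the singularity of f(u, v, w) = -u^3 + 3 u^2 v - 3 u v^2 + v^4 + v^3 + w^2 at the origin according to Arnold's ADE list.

The Hessian of f at 0 is [[0, 0, 0], [0, 0, 0], [0, 0, 2]] with rank 1, so corank 2. A Groebner basis of the Jacobian ideal J(f) in C{u,v,w} is {v^3, u^2 - 2*u*v + v^2, w}; counting standard monomials gives mu = 6. Corank 2; j^3 = -(u - v)^3 is a perfect cube, so E-series; the 4-jet and mu = 6 give E_6.

E6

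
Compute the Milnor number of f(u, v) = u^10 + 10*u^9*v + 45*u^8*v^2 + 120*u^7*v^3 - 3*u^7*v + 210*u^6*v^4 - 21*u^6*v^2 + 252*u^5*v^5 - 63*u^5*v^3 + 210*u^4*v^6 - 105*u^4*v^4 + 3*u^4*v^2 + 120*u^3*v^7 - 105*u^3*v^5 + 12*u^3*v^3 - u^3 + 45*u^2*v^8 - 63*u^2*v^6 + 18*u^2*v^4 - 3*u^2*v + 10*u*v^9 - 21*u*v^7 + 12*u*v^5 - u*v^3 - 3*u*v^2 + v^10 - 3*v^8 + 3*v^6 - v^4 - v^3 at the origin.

7

The Hessian of f at 0 is [[0, 0], [0, 0]] with rank 0, so corank 2. A Groebner basis of the Jacobian ideal J(f) in C{u,v} is {u^3 + 3*u^2*v + 6*u^2 + 12*u*v + 6*v^2, -3*u^2 + u*v^2 - 6*u*v - 3*v^2, 3*u^2 + 6*u*v + v^3 + 3*v^2}; counting standard monomials gives mu = 7. Corank 2; j^3 = -(u + v)^3 is a perfect cube, so E-series; the 4-jet and mu = 7 give E_7.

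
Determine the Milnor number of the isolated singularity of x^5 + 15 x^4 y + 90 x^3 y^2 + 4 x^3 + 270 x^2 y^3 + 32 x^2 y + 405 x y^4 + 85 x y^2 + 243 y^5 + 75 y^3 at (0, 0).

6

The Hessian of f at 0 is [[0, 0], [0, 0]] with rank 0, so corank 2. A Groebner basis of the Jacobian ideal J(f) in C{x,y} is {-32*x*y/5 + y^4 - 16*y^2, x*y^2 + 5*y^3/2, x^2 + 11*x*y/2 + 15*y^2/2}; counting standard monomials gives mu = 6. Corank 2; j^3 = (x + 3*y)*(2*x + 5*y)^2 has shape L^2 M (L != M), so D-series; mu = 6 gives D_6.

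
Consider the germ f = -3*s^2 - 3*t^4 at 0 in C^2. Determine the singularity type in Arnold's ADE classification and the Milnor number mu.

Type A_{3}, Milnor number mu = 3.

The Hessian of f at 0 has rank 1. Corank 1: A-series; mu = 3 gives A_3.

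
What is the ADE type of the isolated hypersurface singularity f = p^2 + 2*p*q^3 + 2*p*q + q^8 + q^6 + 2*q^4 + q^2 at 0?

A_{7}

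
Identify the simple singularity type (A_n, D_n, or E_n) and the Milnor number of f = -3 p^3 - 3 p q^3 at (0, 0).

The Hessian of f at 0 is [[0, 0], [0, 0]] with rank 0, so corank 2. A Groebner basis of the Jacobian ideal J(f) in C{p,q} is {p^3, p*q^2, 3*p^2 + q^3}; counting standard monomials gives mu = 7. Corank 2; j^3 = -3*p^3 is a perfect cube, so E-series; the 4-jet and mu = 7 give E_7.

Type E_{7}, Milnor number mu = 7.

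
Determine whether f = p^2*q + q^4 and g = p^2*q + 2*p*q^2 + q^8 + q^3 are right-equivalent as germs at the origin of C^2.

No.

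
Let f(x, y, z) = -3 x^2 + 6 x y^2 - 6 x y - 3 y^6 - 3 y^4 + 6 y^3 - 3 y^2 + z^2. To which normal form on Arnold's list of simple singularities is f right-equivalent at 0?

The Hessian of f at 0 is [[-6, -6, 0], [-6, -6, 0], [0, 0, 2]] with rank 2, so corank 1. A Groebner basis of the Jacobian ideal J(f) in C{x,y,z} is {x^3 - 3*x^2 - 5*x*y - 2*x - 2*y, x^2*y + 2*x^2 + 3*x*y + x + y, -x + y^2 - y, z}; counting standard monomials gives mu = 5. Corank 1: A-series; mu = 5 gives A_5.

A5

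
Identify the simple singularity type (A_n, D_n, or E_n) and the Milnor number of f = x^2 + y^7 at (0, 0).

Type A_{6}, Milnor number mu = 6.

The Hessian of f at 0 is [[2, 0], [0, 0]] with rank 1, so corank 1. A Groebner basis of the Jacobian ideal J(f) in C{x,y} is {y^6, x}; counting standard monomials gives mu = 6. Corank 1: A-series; mu = 6 gives A_6.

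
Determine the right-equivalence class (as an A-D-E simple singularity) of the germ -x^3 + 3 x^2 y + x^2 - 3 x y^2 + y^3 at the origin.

The Hessian of f at 0 is [[2, 0], [0, 0]] with rank 1, so corank 1. A Groebner basis of the Jacobian ideal J(f) in C{x,y} is {y^2, x}; counting standard monomials gives mu = 2. Corank 1: A-series; mu = 2 gives A_2.

A_{2}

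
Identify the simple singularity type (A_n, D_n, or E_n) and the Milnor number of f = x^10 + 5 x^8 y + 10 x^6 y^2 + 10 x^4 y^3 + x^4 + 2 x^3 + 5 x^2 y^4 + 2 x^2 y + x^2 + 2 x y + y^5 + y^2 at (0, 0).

Type A_{4}, Milnor number mu = 4.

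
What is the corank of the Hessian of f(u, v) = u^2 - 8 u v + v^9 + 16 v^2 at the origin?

1

The Hessian at 0 is [[2, -8], [-8, 32]] of rank 1; hence corank 1.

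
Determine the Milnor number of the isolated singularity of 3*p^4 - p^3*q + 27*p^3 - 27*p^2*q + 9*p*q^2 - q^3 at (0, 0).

7

The Hessian of f at 0 is [[0, 0], [0, 0]] with rank 0, so corank 2. A Groebner basis of the Jacobian ideal J(f) in C{p,q} is {19683*p^2 - 13122*p*q + q^4 + 27*q^3 + 2187*q^2, p^3 + 27*p^2 - 18*p*q + 3*q^2, p^2*q + 81*p^2 - 54*p*q + 9*q^2, 162*p^2 + p*q^2 - 108*p*q - q^3/9 + 18*q^2}; counting standard monomials gives mu = 7. Corank 2; j^3 = (3*p - q)^3 is a perfect cube, so E-series; the 4-jet and mu = 7 give E_7.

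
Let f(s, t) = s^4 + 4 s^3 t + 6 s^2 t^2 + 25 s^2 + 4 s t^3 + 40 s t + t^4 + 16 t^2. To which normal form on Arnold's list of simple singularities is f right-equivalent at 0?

A_3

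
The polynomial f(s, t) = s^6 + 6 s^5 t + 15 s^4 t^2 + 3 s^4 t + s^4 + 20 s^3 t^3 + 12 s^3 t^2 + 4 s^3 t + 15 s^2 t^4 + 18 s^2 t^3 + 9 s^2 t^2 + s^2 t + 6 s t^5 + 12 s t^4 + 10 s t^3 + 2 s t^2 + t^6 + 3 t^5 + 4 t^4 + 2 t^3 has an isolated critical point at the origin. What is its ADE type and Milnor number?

The Hessian of f at 0 is [[0, 0], [0, 0]] with rank 0, so corank 2. A Groebner basis of the Jacobian ideal J(f) in C{s,t} is {t^3, s^2 + 2*t^2, s*t + t^2}; counting standard monomials gives mu = 4. Corank 2; j^3 = t*(s^2 + 2*s*t + 2*t^2) splits into three distinct lines over C (the quadratic factor has nonzero discriminant), so D_4.

Type D_{4}, Milnor number mu = 4.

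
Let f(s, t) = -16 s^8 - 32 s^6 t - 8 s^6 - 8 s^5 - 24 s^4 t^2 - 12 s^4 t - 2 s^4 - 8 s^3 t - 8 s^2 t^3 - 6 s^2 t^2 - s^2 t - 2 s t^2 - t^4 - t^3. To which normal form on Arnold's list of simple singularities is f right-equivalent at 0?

D_{5}

The Hessian of f at 0 has rank 0. Corank 2; j^3 = -t*(s + t)^2 has shape L^2 M (L != M), so D-series; mu = 5 gives D_5.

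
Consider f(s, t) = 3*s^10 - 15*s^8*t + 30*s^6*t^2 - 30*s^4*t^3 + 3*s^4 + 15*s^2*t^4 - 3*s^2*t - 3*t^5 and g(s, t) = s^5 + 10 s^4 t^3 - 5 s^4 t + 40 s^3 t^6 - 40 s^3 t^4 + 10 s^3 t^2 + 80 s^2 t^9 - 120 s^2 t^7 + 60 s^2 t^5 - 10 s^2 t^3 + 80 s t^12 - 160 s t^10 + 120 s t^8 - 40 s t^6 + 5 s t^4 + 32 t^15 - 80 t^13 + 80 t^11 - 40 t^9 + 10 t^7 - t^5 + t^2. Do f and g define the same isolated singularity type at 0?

No.

The Hessian of f at 0 has rank 0. Corank 2; j^3 = -3*s^2*t has shape L^2 M (L != M), so D-series; mu = 6 gives D_6. The Hessian of g at 0 has rank 1. Corank 1: A-series; mu = 4 gives A_4. f is D_6 but g is A_4, hence not right-equivalent.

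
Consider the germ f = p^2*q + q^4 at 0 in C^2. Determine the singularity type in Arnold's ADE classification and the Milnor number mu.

Type D_{5}, Milnor number mu = 5.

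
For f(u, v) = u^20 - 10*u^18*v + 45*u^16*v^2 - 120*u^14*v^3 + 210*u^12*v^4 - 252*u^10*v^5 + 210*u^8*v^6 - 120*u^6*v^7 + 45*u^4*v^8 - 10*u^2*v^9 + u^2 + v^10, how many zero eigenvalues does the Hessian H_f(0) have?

1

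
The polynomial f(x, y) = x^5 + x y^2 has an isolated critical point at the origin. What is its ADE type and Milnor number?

Type D_6, Milnor number mu = 6.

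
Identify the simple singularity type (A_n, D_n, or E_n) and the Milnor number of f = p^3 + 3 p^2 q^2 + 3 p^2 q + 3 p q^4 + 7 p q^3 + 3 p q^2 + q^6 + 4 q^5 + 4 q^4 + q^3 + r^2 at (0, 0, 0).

The Hessian of f at 0 has rank 1. Corank 2; j^3 = (p + q)^3 is a perfect cube, so E-series; the 4-jet and mu = 7 give E_7.

Type E7, Milnor number mu = 7.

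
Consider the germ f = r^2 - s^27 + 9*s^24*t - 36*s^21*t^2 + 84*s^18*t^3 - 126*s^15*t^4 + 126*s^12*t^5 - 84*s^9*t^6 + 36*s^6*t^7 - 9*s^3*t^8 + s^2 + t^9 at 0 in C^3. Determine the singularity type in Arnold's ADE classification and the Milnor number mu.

The Hessian of f at 0 is [[2, 0, 0], [0, 0, 0], [0, 0, 2]] with rank 2, so corank 1. A Groebner basis of the Jacobian ideal J(f) in C{s,t,r} is {t^8, s, r}; counting standard monomials gives mu = 8. Corank 1: A-series; mu = 8 gives A_8.

Type A_{8}, Milnor number mu = 8.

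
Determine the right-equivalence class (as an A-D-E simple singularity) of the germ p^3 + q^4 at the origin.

E_6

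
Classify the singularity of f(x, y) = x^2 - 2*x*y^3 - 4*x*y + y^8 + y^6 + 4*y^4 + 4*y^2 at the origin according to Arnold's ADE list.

The Hessian of f at 0 has rank 1. Corank 1: A-series; mu = 7 gives A_7.

A_7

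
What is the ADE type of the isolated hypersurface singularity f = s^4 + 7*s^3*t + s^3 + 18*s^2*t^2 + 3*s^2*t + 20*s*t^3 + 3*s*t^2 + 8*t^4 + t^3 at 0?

The Hessian of f at 0 is [[0, 0], [0, 0]] with rank 0, so corank 2. A Groebner basis of the Jacobian ideal J(f) in C{s,t} is {3*s^2 + 6*s*t + t^4 + t^3 + 3*t^2, s^3 + 9*s^2 + 18*s*t + 4*t^3 + 9*t^2, s^2*t - 5*s^2 - 10*s*t - 8*t^3/3 - 5*t^2, 2*s^2 + s*t^2 + 4*s*t + 5*t^3/3 + 2*t^2}; counting standard monomials gives mu = 7. Corank 2; j^3 = (s + t)^3 is a perfect cube, so E-series; the 4-jet and mu = 7 give E_7.

E_{7}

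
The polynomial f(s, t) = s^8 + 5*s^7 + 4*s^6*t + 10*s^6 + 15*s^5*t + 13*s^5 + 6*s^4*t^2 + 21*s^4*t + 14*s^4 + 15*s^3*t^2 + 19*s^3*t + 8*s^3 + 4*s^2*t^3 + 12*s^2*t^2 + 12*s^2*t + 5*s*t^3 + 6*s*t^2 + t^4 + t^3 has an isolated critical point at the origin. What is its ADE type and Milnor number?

Type E_7, Milnor number mu = 7.

The Hessian of f at 0 is [[0, 0], [0, 0]] with rank 0, so corank 2. A Groebner basis of the Jacobian ideal J(f) in C{s,t} is {768*s^2/11 + 768*s*t/11 + t^4 + 8*t^3/11 + 192*t^2/11, s^3 - 36*s^2/11 - 36*s*t/11 + t^3/11 - 9*t^2/11, s^2*t + 56*s^2/11 + 56*s*t/11 - 13*t^3/66 + 14*t^2/11, -64*s^2/11 + s*t^2 - 64*s*t/11 + 29*t^3/66 - 16*t^2/11}; counting standard monomials gives mu = 7. Corank 2; j^3 = (2*s + t)^3 is a perfect cube, so E-series; the 4-jet and mu = 7 give E_7.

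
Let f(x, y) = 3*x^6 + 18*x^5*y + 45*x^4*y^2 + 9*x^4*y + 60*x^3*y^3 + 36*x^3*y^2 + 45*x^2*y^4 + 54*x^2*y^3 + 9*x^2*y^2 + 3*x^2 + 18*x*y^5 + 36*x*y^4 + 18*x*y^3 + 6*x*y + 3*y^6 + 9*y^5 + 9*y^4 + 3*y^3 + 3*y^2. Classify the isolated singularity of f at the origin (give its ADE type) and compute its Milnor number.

Type A_{2}, Milnor number mu = 2.

The Hessian of f at 0 has rank 1. Corank 1: A-series; mu = 2 gives A_2.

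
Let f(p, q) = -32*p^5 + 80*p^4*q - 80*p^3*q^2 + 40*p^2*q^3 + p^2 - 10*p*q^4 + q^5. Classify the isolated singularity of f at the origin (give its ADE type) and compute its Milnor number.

Type A4, Milnor number mu = 4.

The Hessian of f at 0 has rank 1. Corank 1: A-series; mu = 4 gives A_4.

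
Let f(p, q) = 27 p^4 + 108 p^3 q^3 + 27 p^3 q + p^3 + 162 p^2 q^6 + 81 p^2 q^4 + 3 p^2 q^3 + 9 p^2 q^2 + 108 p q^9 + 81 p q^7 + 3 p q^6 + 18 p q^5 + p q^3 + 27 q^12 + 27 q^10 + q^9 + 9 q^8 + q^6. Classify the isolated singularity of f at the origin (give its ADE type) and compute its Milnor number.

Type E7, Milnor number mu = 7.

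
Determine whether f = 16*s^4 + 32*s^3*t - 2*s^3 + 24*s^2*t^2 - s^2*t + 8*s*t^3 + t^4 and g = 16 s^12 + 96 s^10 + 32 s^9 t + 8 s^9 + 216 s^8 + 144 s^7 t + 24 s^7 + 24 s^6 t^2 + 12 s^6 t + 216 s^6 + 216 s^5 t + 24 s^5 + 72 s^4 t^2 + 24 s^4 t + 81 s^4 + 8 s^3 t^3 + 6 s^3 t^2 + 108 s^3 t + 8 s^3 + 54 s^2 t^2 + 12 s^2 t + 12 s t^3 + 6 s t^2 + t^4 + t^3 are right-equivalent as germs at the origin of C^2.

The Hessian of f at 0 is [[0, 0], [0, 0]] with rank 0, so corank 2. A Groebner basis of the Jacobian ideal J(f) in C{s,t} is {s*t^2, s*t/8 + t^3, s^2 + s*t/2}; counting standard monomials gives mu = 5. Corank 2; j^3 = -s^2*(2*s + t) has shape L^2 M (L != M), so D-series; mu = 5 gives D_5. The Hessian of g at 0 is [[0, 0], [0, 0]] with rank 0, so corank 2. A Groebner basis of the Jacobian ideal J(g) in C{s,t} is {t^4, s*t^2 + 4*t^3/9, s^2 + s*t + t^2/4}; counting standard monomials gives mu = 6. Corank 2; j^3 = (2*s + t)^3 is a perfect cube, so E-series; the 4-jet and mu = 6 give E_6. f is D_5 but g is E_6, hence not right-equivalent.

No.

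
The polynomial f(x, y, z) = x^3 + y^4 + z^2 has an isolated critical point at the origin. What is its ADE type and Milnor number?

Type E6, Milnor number mu = 6.

The Hessian of f at 0 has rank 1. Corank 2; j^3 = x^3 is a perfect cube, so E-series; the 4-jet and mu = 6 give E_6.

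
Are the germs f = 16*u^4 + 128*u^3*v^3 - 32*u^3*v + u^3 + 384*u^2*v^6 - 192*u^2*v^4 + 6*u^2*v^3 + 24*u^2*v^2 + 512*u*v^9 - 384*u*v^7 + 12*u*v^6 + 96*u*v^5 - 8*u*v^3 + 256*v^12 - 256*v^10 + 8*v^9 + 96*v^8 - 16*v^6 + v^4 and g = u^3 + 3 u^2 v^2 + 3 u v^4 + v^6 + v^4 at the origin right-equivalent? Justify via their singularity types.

Yes.

The Hessian of f at 0 has rank 0. Corank 2; j^3 = u^3 is a perfect cube, so E-series; the 4-jet and mu = 6 give E_6. The Hessian of g at 0 has rank 0. Corank 2; j^3 = u^3 is a perfect cube, so E-series; the 4-jet and mu = 6 give E_6. Both have type E_6, hence right-equivalent.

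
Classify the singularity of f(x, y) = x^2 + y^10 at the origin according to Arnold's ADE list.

A9

The Hessian of f at 0 has rank 1. Corank 1: A-series; mu = 9 gives A_9.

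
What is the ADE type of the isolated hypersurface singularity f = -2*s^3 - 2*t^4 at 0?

The Hessian of f at 0 has rank 0. Corank 2; j^3 = -2*s^3 is a perfect cube, so E-series; the 4-jet and mu = 6 give E_6.

E_{6}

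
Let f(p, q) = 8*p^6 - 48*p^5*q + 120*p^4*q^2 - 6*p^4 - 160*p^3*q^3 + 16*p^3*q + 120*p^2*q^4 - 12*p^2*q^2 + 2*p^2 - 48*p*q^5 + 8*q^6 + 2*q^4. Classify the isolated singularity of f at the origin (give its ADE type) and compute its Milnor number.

Type A3, Milnor number mu = 3.

The Hessian of f at 0 has rank 1. Corank 1: A-series; mu = 3 gives A_3.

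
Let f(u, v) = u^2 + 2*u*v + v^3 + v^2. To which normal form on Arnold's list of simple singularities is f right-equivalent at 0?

The Hessian of f at 0 is [[2, 2], [2, 2]] with rank 1, so corank 1. A Groebner basis of the Jacobian ideal J(f) in C{u,v} is {v^2, u + v}; counting standard monomials gives mu = 2. Corank 1: A-series; mu = 2 gives A_2.

A_2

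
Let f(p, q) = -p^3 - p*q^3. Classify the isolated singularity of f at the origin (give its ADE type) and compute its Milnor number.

The Hessian of f at 0 has rank 0. Corank 2; j^3 = -p^3 is a perfect cube, so E-series; the 4-jet and mu = 7 give E_7.

Type E7, Milnor number mu = 7.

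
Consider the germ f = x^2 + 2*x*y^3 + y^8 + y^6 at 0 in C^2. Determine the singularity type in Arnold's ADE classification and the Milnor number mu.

The Hessian of f at 0 has rank 1. Corank 1: A-series; mu = 7 gives A_7.

Type A_{7}, Milnor number mu = 7.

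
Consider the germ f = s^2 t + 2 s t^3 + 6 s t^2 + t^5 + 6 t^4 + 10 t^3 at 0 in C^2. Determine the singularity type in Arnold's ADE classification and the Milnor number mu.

The Hessian of f at 0 has rank 0. Corank 2; j^3 = t*(s^2 + 6*s*t + 10*t^2) splits into three distinct lines over C (the quadratic factor has nonzero discriminant), so D_4.

Type D4, Milnor number mu = 4.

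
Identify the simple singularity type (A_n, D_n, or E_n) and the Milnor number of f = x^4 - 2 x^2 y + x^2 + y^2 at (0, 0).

The Hessian of f at 0 has rank 2. Corank 0: nondegenerate Morse point, so A_1.

Type A1, Milnor number mu = 1.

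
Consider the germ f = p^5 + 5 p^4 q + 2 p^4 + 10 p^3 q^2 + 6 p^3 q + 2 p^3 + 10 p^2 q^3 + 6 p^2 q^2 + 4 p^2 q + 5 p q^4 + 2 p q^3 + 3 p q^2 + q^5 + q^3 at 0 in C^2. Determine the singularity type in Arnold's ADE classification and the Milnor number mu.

Type D4, Milnor number mu = 4.

The Hessian of f at 0 has rank 0. Corank 2; j^3 = (p + q)*(2*p^2 + 2*p*q + q^2) splits into three distinct lines over C (the quadratic factor has nonzero discriminant), so D_4.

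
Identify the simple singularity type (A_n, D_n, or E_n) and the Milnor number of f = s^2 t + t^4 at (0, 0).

The Hessian of f at 0 has rank 0. Corank 2; j^3 = s^2*t has shape L^2 M (L != M), so D-series; mu = 5 gives D_5.

Type D5, Milnor number mu = 5.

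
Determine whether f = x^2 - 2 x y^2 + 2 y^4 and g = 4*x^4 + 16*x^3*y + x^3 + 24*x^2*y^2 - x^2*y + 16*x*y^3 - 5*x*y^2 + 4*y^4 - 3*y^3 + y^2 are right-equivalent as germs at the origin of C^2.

The Hessian of f at 0 is [[2, 0], [0, 0]] with rank 1, so corank 1. A Groebner basis of the Jacobian ideal J(f) in C{x,y} is {x^2, x*y, -x + y^2}; counting standard monomials gives mu = 3. Corank 1: A-series; mu = 3 gives A_3. The Hessian of g at 0 is [[0, 0], [0, 2]] with rank 1, so corank 1. A Groebner basis of the Jacobian ideal J(g) in C{x,y} is {x^2, y}; counting standard monomials gives mu = 2. Corank 1: A-series; mu = 2 gives A_2. f is A_3 but g is A_2, hence not right-equivalent.

No.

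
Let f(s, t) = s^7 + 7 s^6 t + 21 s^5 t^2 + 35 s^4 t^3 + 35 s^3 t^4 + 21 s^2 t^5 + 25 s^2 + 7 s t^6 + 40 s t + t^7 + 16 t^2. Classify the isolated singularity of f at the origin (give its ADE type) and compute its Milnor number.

Type A6, Milnor number mu = 6.

The Hessian of f at 0 has rank 1. Corank 1: A-series; mu = 6 gives A_6.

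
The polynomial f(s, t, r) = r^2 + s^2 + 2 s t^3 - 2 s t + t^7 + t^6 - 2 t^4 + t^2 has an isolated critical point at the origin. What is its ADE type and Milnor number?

Type A6, Milnor number mu = 6.

The Hessian of f at 0 has rank 2. Corank 1: A-series; mu = 6 gives A_6.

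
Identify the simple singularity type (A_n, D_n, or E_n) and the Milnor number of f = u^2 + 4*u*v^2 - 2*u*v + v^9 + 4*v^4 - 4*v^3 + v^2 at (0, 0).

Type A8, Milnor number mu = 8.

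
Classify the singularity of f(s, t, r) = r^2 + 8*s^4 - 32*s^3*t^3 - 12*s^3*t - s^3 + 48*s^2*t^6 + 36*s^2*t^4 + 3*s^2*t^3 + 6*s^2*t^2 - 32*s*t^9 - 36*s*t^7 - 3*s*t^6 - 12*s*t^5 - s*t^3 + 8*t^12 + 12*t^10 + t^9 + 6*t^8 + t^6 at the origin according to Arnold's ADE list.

The Hessian of f at 0 is [[0, 0, 0], [0, 0, 0], [0, 0, 2]] with rank 1, so corank 2. A Groebner basis of the Jacobian ideal J(f) in C{s,t,r} is {3*s^2/4 + t^4 + t^3/4, s^3, s^2*t - s^2/4 - t^3/12, -s^2 + s*t^2 - t^3/3, r}; counting standard monomials gives mu = 7. Corank 2; j^3 = -s^3 is a perfect cube, so E-series; the 4-jet and mu = 7 give E_7.

E7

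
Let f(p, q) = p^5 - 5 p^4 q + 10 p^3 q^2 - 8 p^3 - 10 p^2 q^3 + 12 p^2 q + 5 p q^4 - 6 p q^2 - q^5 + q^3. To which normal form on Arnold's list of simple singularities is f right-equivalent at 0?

The Hessian of f at 0 has rank 0. Corank 2; j^3 = -(2*p - q)^3 is a perfect cube, so E-series; the 5-jet and mu = 8 give E_8.

E8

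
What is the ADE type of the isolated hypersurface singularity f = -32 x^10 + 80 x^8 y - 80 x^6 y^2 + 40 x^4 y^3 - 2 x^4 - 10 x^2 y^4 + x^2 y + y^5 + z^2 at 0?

The Hessian of f at 0 has rank 1. Corank 2; j^3 = x^2*y has shape L^2 M (L != M), so D-series; mu = 6 gives D_6.

D_6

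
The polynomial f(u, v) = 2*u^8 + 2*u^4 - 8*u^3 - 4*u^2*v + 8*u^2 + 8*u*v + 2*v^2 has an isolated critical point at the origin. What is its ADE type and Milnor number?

Type A7, Milnor number mu = 7.

The Hessian of f at 0 is [[16, 8], [8, 4]] with rank 1, so corank 1. A Groebner basis of the Jacobian ideal J(f) in C{u,v} is {u*v^3 + 24*u*v^2 + 80*u*v + 64*u + 6*v^3 + 32*v^2 + 32*v, -112*u*v^2 - 448*u*v - 384*u + v^4 - 24*v^3 - 176*v^2 - 192*v, u^2 - 2*u - v}; counting standard monomials gives mu = 7. Corank 1: A-series; mu = 7 gives A_7.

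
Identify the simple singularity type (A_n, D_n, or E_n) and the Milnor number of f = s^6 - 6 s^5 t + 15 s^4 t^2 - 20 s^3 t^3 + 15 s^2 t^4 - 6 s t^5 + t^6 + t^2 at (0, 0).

The Hessian of f at 0 is [[0, 0], [0, 2]] with rank 1, so corank 1. A Groebner basis of the Jacobian ideal J(f) in C{s,t} is {s^5, t}; counting standard monomials gives mu = 5. Corank 1: A-series; mu = 5 gives A_5.

Type A5, Milnor number mu = 5.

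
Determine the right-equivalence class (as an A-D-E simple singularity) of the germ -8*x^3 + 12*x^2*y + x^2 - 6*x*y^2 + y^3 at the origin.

A_2

The Hessian of f at 0 has rank 1. Corank 1: A-series; mu = 2 gives A_2.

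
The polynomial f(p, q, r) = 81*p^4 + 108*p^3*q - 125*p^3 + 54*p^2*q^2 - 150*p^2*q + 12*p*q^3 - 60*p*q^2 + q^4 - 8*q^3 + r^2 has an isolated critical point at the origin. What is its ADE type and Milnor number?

Type E_6, Milnor number mu = 6.

The Hessian of f at 0 has rank 1. Corank 2; j^3 = -(5*p + 2*q)^3 is a perfect cube, so E-series; the 4-jet and mu = 6 give E_6.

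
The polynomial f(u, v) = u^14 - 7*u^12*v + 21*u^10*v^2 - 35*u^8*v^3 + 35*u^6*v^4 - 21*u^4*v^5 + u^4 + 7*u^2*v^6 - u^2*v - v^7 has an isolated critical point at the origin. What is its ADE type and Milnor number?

Type D_8, Milnor number mu = 8.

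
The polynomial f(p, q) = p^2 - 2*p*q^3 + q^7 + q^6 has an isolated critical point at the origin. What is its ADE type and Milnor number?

Type A_{6}, Milnor number mu = 6.

The Hessian of f at 0 is [[2, 0], [0, 0]] with rank 1, so corank 1. A Groebner basis of the Jacobian ideal J(f) in C{p,q} is {-p + q^3, p^2}; counting standard monomials gives mu = 6. Corank 1: A-series; mu = 6 gives A_6.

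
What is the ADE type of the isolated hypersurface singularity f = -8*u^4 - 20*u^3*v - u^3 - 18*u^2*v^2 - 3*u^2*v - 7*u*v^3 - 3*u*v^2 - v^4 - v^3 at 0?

The Hessian of f at 0 has rank 0. Corank 2; j^3 = -(u + v)^3 is a perfect cube, so E-series; the 4-jet and mu = 7 give E_7.

E_7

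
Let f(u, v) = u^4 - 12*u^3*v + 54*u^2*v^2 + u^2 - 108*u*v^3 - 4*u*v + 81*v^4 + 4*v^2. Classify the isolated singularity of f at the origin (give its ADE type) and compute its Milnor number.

Type A_3, Milnor number mu = 3.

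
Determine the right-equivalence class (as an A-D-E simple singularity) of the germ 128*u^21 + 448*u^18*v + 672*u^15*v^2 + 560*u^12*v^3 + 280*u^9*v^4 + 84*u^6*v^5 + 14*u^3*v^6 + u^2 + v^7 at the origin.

The Hessian of f at 0 has rank 1. Corank 1: A-series; mu = 6 gives A_6.

A_{6}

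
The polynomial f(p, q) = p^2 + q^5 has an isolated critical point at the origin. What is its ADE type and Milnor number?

Type A_{4}, Milnor number mu = 4.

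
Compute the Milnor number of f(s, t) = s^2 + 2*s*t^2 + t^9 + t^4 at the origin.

The Hessian of f at 0 has rank 1. Corank 1: A-series; mu = 8 gives A_8.

8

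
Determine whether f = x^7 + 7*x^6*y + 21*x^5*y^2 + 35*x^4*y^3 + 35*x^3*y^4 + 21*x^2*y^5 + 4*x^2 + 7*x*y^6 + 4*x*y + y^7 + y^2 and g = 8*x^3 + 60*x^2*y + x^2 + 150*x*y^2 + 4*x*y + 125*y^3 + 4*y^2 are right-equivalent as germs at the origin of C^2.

No.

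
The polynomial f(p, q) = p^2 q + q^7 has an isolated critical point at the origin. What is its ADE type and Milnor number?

The Hessian of f at 0 has rank 0. Corank 2; j^3 = p^2*q has shape L^2 M (L != M), so D-series; mu = 8 gives D_8.

Type D_8, Milnor number mu = 8.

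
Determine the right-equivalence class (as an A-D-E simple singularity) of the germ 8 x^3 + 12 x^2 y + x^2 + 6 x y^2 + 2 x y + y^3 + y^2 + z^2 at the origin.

A_{2}

The Hessian of f at 0 is [[2, 2, 0], [2, 2, 0], [0, 0, 2]] with rank 2, so corank 1. A Groebner basis of the Jacobian ideal J(f) in C{x,y,z} is {y^2, x + y, z}; counting standard monomials gives mu = 2. Corank 1: A-series; mu = 2 gives A_2.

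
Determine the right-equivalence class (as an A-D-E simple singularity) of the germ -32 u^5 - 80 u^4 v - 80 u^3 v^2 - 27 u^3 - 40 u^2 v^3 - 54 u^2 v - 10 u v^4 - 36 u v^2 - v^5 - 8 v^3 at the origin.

The Hessian of f at 0 is [[0, 0], [0, 0]] with rank 0, so corank 2. A Groebner basis of the Jacobian ideal J(f) in C{u,v} is {v^5, u*v^3 + 5*v^4/8, u^2 + 4*u*v/3 + 4*v^2/9}; counting standard monomials gives mu = 8. Corank 2; j^3 = -(3*u + 2*v)^3 is a perfect cube, so E-series; the 5-jet and mu = 8 give E_8.

E_{8}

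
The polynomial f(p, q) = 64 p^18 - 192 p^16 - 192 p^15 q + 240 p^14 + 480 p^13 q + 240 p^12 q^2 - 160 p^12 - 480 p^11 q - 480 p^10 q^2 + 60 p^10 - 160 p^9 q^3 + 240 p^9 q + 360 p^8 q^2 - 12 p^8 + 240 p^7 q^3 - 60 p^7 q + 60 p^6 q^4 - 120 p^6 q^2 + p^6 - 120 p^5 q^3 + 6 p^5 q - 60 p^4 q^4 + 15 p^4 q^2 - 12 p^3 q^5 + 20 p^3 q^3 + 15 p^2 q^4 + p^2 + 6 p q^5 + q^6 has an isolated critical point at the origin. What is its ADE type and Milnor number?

Type A_5, Milnor number mu = 5.

The Hessian of f at 0 has rank 1. Corank 1: A-series; mu = 5 gives A_5.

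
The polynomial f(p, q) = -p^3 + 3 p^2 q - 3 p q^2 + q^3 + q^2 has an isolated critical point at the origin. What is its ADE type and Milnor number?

The Hessian of f at 0 has rank 1. Corank 1: A-series; mu = 2 gives A_2.

Type A2, Milnor number mu = 2.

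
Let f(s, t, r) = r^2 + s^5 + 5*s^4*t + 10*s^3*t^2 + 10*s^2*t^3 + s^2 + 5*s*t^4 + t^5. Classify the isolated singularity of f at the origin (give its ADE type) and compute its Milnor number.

Type A4, Milnor number mu = 4.

The Hessian of f at 0 has rank 2. Corank 1: A-series; mu = 4 gives A_4.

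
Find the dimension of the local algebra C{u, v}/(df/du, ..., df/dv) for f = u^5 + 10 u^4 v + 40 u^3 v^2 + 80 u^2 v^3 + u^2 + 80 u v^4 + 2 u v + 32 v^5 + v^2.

The Hessian of f at 0 is [[2, 2], [2, 2]] with rank 1, so corank 1. A Groebner basis of the Jacobian ideal J(f) in C{u,v} is {v^4, u + v}; counting standard monomials gives mu = 4. Corank 1: A-series; mu = 4 gives A_4.

4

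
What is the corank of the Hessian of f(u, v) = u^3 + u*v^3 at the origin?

Hessian at 0 has rank 0.

2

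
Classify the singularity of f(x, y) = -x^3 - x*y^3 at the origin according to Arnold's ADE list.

E_{7}

The Hessian of f at 0 is [[0, 0], [0, 0]] with rank 0, so corank 2. A Groebner basis of the Jacobian ideal J(f) in C{x,y} is {x^3, x*y^2, 3*x^2 + y^3}; counting standard monomials gives mu = 7. Corank 2; j^3 = -x^3 is a perfect cube, so E-series; the 4-jet and mu = 7 give E_7.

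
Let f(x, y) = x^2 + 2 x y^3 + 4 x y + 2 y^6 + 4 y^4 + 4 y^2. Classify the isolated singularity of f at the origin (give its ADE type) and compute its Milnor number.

The Hessian of f at 0 has rank 1. Corank 1: A-series; mu = 5 gives A_5.

Type A5, Milnor number mu = 5.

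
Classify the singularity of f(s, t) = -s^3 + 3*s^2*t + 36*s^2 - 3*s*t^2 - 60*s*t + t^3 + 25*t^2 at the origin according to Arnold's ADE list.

The Hessian of f at 0 is [[72, -60], [-60, 50]] with rank 1, so corank 1. A Groebner basis of the Jacobian ideal J(f) in C{s,t} is {t^2, s - 5*t/6}; counting standard monomials gives mu = 2. Corank 1: A-series; mu = 2 gives A_2.

A_{2}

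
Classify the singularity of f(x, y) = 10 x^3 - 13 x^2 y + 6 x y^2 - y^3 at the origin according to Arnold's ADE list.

D_4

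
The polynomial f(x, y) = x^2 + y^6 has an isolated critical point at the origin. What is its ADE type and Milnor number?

Type A_5, Milnor number mu = 5.

The Hessian of f at 0 has rank 1. Corank 1: A-series; mu = 5 gives A_5.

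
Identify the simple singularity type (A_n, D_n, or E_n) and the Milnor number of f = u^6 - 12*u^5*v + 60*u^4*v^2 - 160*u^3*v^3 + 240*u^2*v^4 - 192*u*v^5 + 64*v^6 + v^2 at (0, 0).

The Hessian of f at 0 is [[0, 0], [0, 2]] with rank 1, so corank 1. A Groebner basis of the Jacobian ideal J(f) in C{u,v} is {u^5, v}; counting standard monomials gives mu = 5. Corank 1: A-series; mu = 5 gives A_5.

Type A_{5}, Milnor number mu = 5.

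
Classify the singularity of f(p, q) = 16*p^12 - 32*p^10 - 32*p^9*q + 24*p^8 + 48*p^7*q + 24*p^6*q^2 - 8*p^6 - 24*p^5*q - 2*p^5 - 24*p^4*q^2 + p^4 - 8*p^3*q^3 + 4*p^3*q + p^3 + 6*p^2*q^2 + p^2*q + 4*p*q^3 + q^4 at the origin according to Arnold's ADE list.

D5

The Hessian of f at 0 is [[0, 0], [0, 0]] with rank 0, so corank 2. A Groebner basis of the Jacobian ideal J(f) in C{p,q} is {p*q^2, -p*q/4 + q^3, p^2 + p*q}; counting standard monomials gives mu = 5. Corank 2; j^3 = p^2*(p + q) has shape L^2 M (L != M), so D-series; mu = 5 gives D_5.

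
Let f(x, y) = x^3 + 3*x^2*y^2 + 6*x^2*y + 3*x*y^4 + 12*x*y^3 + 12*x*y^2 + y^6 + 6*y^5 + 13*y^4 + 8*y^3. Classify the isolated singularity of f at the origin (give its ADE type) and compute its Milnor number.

Type E_{6}, Milnor number mu = 6.

The Hessian of f at 0 has rank 0. Corank 2; j^3 = (x + 2*y)^3 is a perfect cube, so E-series; the 4-jet and mu = 6 give E_6.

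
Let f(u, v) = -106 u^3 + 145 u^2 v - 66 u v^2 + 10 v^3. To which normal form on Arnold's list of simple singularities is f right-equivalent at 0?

The Hessian of f at 0 has rank 0. Corank 2; j^3 = -(2*u - v)*(53*u^2 - 46*u*v + 10*v^2) splits into three distinct lines over C (the quadratic factor has nonzero discriminant), so D_4.

D4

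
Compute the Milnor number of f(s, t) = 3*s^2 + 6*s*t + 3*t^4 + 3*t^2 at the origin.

3

The Hessian of f at 0 is [[6, 6], [6, 6]] with rank 1, so corank 1. A Groebner basis of the Jacobian ideal J(f) in C{s,t} is {t^3, s + t}; counting standard monomials gives mu = 3. Corank 1: A-series; mu = 3 gives A_3.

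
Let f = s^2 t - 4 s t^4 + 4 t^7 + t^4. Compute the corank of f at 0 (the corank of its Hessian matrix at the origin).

2

Hessian at 0 has rank 0.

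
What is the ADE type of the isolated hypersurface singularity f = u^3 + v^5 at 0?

E_8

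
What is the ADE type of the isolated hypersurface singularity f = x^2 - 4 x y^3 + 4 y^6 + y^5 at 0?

A_{4}

The Hessian of f at 0 has rank 1. Corank 1: A-series; mu = 4 gives A_4.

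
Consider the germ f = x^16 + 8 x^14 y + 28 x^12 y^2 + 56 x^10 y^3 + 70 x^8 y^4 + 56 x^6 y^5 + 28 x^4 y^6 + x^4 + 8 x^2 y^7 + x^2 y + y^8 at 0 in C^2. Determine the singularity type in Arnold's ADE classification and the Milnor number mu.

The Hessian of f at 0 has rank 0. Corank 2; j^3 = x^2*y has shape L^2 M (L != M), so D-series; mu = 9 gives D_9.

Type D9, Milnor number mu = 9.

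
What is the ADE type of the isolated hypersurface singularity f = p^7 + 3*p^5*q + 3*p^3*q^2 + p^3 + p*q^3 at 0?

The Hessian of f at 0 has rank 0. Corank 2; j^3 = p^3 is a perfect cube, so E-series; the 4-jet and mu = 7 give E_7.

E7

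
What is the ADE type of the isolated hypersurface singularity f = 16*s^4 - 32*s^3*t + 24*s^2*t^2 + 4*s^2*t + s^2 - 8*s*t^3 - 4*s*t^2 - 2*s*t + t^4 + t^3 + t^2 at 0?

The Hessian of f at 0 has rank 1. Corank 1: A-series; mu = 2 gives A_2.

A_2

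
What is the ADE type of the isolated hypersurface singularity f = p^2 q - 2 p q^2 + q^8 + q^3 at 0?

D9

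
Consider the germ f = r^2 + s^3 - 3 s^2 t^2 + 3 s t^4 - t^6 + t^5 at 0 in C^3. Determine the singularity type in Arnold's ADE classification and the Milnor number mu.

The Hessian of f at 0 has rank 1. Corank 2; j^3 = s^3 is a perfect cube, so E-series; the 5-jet and mu = 8 give E_8.

Type E_{8}, Milnor number mu = 8.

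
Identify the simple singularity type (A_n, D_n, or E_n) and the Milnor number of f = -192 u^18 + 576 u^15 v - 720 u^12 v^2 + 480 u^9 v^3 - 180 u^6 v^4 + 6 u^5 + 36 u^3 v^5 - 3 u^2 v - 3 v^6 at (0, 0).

The Hessian of f at 0 is [[0, 0], [0, 0]] with rank 0, so corank 2. A Groebner basis of the Jacobian ideal J(f) in C{u,v} is {u^2/6 + v^5, u^3, u*v}; counting standard monomials gives mu = 7. Corank 2; j^3 = -3*u^2*v has shape L^2 M (L != M), so D-series; mu = 7 gives D_7.

Type D_{7}, Milnor number mu = 7.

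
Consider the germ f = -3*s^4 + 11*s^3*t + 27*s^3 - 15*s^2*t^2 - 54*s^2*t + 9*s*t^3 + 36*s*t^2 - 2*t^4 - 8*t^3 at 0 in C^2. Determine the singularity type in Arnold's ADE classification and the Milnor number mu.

Type E_{7}, Milnor number mu = 7.

The Hessian of f at 0 is [[0, 0], [0, 0]] with rank 0, so corank 2. A Groebner basis of the Jacobian ideal J(f) in C{s,t} is {19683*s^2 - 26244*s*t + t^4 + 27*t^3 + 8748*t^2, s^3 - 270*s^2 + 360*s*t - 2*t^3/3 - 120*t^2, s^2*t - 243*s^2 + 324*s*t - 7*t^3/9 - 108*t^2, -162*s^2 + s*t^2 + 216*s*t - 8*t^3/9 - 72*t^2}; counting standard monomials gives mu = 7. Corank 2; j^3 = (3*s - 2*t)^3 is a perfect cube, so E-series; the 4-jet and mu = 7 give E_7.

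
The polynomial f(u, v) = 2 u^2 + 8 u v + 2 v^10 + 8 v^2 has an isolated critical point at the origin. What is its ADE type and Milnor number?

The Hessian of f at 0 has rank 1. Corank 1: A-series; mu = 9 gives A_9.

Type A9, Milnor number mu = 9.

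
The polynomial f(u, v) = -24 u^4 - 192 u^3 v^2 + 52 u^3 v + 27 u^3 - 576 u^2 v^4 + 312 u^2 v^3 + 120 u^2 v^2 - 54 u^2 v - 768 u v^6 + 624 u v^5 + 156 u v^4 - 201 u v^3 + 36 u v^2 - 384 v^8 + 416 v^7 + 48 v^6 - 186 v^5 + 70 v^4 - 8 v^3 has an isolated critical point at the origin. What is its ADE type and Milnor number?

Type E_7, Milnor number mu = 7.

The Hessian of f at 0 has rank 0. Corank 2; j^3 = (3*u - 2*v)^3 is a perfect cube, so E-series; the 4-jet and mu = 7 give E_7.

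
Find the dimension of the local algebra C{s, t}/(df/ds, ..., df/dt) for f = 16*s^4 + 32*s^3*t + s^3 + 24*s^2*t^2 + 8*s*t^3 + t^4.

6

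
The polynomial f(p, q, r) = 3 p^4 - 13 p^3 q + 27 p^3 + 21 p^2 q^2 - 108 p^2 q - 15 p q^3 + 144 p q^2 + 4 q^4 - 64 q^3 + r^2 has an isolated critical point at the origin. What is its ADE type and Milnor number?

Type E7, Milnor number mu = 7.

The Hessian of f at 0 is [[0, 0, 0], [0, 0, 0], [0, 0, 2]] with rank 1, so corank 2. A Groebner basis of the Jacobian ideal J(f) in C{p,q,r} is {19683*p^2 - 52488*p*q + q^4 + 27*q^3 + 34992*q^2, p^3 + 756*p^2 - 2016*p*q - 4*q^3/3 + 1344*q^2, p^2*q + 405*p^2 - 1080*p*q - 11*q^3/9 + 720*q^2, 162*p^2 + p*q^2 - 432*p*q - 10*q^3/9 + 288*q^2, r}; counting standard monomials gives mu = 7. Corank 2; j^3 = (3*p - 4*q)^3 is a perfect cube, so E-series; the 4-jet and mu = 7 give E_7.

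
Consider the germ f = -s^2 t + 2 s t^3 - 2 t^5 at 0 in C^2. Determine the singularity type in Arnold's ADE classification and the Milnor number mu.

The Hessian of f at 0 is [[0, 0], [0, 0]] with rank 0, so corank 2. A Groebner basis of the Jacobian ideal J(f) in C{s,t} is {s^3, s^2*t, s^2/4 + s*t^2, -s*t + t^3}; counting standard monomials gives mu = 6. Corank 2; j^3 = -s^2*t has shape L^2 M (L != M), so D-series; mu = 6 gives D_6.

Type D_6, Milnor number mu = 6.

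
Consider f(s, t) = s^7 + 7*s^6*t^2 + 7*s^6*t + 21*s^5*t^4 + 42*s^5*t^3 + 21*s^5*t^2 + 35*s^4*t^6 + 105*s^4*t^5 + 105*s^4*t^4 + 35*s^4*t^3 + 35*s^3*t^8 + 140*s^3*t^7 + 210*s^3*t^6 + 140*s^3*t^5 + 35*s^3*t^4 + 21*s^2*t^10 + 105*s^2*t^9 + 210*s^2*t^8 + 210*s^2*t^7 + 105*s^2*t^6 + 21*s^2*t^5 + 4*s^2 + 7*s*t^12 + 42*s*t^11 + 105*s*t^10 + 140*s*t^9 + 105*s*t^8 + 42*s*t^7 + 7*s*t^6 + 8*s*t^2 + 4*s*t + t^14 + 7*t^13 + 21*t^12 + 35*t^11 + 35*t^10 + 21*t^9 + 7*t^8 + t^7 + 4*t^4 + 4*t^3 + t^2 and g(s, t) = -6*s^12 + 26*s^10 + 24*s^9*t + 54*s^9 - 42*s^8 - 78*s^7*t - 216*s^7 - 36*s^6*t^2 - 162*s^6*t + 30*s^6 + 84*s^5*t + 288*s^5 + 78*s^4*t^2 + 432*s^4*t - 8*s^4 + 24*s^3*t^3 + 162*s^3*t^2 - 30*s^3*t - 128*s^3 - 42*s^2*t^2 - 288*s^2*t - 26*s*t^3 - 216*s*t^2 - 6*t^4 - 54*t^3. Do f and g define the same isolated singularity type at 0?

The Hessian of f at 0 has rank 1. Corank 1: A-series; mu = 6 gives A_6. The Hessian of g at 0 has rank 0. Corank 2; j^3 = -2*(4*s + 3*t)^3 is a perfect cube, so E-series; the 4-jet and mu = 7 give E_7. f is A_6 but g is E_7, hence not right-equivalent.

No.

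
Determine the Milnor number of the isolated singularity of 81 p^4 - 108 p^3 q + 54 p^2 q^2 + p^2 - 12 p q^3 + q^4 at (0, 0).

3

The Hessian of f at 0 is [[2, 0], [0, 0]] with rank 1, so corank 1. A Groebner basis of the Jacobian ideal J(f) in C{p,q} is {q^3, p}; counting standard monomials gives mu = 3. Corank 1: A-series; mu = 3 gives A_3.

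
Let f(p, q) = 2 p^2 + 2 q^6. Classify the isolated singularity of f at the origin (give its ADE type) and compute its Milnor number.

Type A_{5}, Milnor number mu = 5.

The Hessian of f at 0 has rank 1. Corank 1: A-series; mu = 5 gives A_5.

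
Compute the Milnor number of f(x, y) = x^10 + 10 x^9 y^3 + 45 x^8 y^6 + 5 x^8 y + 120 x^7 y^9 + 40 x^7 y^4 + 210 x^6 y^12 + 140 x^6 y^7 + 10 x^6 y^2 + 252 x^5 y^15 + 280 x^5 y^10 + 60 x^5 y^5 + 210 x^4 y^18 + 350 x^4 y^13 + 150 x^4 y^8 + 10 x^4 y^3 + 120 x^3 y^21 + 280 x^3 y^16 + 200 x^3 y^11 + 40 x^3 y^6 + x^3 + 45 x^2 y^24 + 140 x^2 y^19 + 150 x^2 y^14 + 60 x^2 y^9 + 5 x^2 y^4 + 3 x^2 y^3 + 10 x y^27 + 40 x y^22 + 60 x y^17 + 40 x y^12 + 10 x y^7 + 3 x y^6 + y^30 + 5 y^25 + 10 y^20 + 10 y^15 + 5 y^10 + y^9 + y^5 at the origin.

8

The Hessian of f at 0 is [[0, 0], [0, 0]] with rank 0, so corank 2. A Groebner basis of the Jacobian ideal J(f) in C{x,y} is {x^2/2 + x*y^3, y^4, x^3, x^2*y}; counting standard monomials gives mu = 8. Corank 2; j^3 = x^3 is a perfect cube, so E-series; the 5-jet and mu = 8 give E_8.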